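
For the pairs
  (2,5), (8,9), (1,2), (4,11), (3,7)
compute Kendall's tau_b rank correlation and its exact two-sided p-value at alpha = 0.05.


Step 1: Enumerate the 10 unordered pairs (i,j) with i<j and classify each by sign(x_j-x_i) * sign(y_j-y_i).
  (1,2):dx=+6,dy=+4->C; (1,3):dx=-1,dy=-3->C; (1,4):dx=+2,dy=+6->C; (1,5):dx=+1,dy=+2->C
  (2,3):dx=-7,dy=-7->C; (2,4):dx=-4,dy=+2->D; (2,5):dx=-5,dy=-2->C; (3,4):dx=+3,dy=+9->C
  (3,5):dx=+2,dy=+5->C; (4,5):dx=-1,dy=-4->C
Step 2: C = 9, D = 1, total pairs = 10.
Step 3: tau = (C - D)/(n(n-1)/2) = (9 - 1)/10 = 0.800000.
Step 4: Exact two-sided p-value (enumerate n! = 120 permutations of y under H0): p = 0.083333.
Step 5: alpha = 0.05. fail to reject H0.

tau_b = 0.8000 (C=9, D=1), p = 0.083333, fail to reject H0.


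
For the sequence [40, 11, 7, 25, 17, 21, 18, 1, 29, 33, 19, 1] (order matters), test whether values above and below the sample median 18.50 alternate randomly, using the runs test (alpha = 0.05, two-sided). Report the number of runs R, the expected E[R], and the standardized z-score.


Step 1: Compute median = 18.50; label A = above, B = below.
Labels in order: ABBABABBAAAB  (n_A = 6, n_B = 6)
Step 2: Count runs R = 8.
Step 3: Under H0 (random ordering), E[R] = 2*n_A*n_B/(n_A+n_B) + 1 = 2*6*6/12 + 1 = 7.0000.
        Var[R] = 2*n_A*n_B*(2*n_A*n_B - n_A - n_B) / ((n_A+n_B)^2 * (n_A+n_B-1)) = 4320/1584 = 2.7273.
        SD[R] = 1.6514.
Step 4: Continuity-corrected z = (R - 0.5 - E[R]) / SD[R] = (8 - 0.5 - 7.0000) / 1.6514 = 0.3028.
Step 5: Two-sided p-value via normal approximation = 2*(1 - Phi(|z|)) = 0.762069.
Step 6: alpha = 0.05. fail to reject H0.

R = 8, z = 0.3028, p = 0.762069, fail to reject H0.


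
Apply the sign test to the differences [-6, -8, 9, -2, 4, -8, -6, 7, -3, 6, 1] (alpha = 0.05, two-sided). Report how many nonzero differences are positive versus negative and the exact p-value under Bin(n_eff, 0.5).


Step 1: Discard zero differences. Original n = 11; n_eff = number of nonzero differences = 11.
Nonzero differences (with sign): -6, -8, +9, -2, +4, -8, -6, +7, -3, +6, +1
Step 2: Count signs: positive = 5, negative = 6.
Step 3: Under H0: P(positive) = 0.5, so the number of positives S ~ Bin(11, 0.5).
Step 4: Two-sided exact p-value = sum of Bin(11,0.5) probabilities at or below the observed probability = 1.000000.
Step 5: alpha = 0.05. fail to reject H0.

n_eff = 11, pos = 5, neg = 6, p = 1.000000, fail to reject H0.


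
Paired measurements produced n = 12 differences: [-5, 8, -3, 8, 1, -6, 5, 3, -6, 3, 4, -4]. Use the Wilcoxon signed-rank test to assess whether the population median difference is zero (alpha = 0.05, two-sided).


Step 1: Drop any zero differences (none here) and take |d_i|.
|d| = [5, 8, 3, 8, 1, 6, 5, 3, 6, 3, 4, 4]
Step 2: Midrank |d_i| (ties get averaged ranks).
ranks: |5|->7.5, |8|->11.5, |3|->3, |8|->11.5, |1|->1, |6|->9.5, |5|->7.5, |3|->3, |6|->9.5, |3|->3, |4|->5.5, |4|->5.5
Step 3: Attach original signs; sum ranks with positive sign and with negative sign.
W+ = 11.5 + 11.5 + 1 + 7.5 + 3 + 3 + 5.5 = 43
W- = 7.5 + 3 + 9.5 + 9.5 + 5.5 = 35
(Check: W+ + W- = 78 should equal n(n+1)/2 = 78.)
Step 4: Test statistic W = min(W+, W-) = 35.
Step 5: Ties in |d|, so use the tie-corrected normal approximation.
        E[W] = n(n+1)/4 = 12*13/4 = 39.
        Tie groups: |d|=3 (t=3), |d|=4 (t=2), |d|=5 (t=2), |d|=6 (t=2), |d|=8 (t=2); sum(t^3 - t) = 48.
        Var[W] = n(n+1)(2n+1)/24 - sum(t^3-t)/48 = 3900/24 - 48/48 = 161.5.
        z = (W - E[W]) / sqrt(Var[W]) = (35 - 39) / 12.7083 = -0.3148.
        Two-sided p = 2*Phi(z) = 0.752947.
Step 6: alpha = 0.05. fail to reject H0.

W+ = 43, W- = 35, W = min = 35, p = 0.752947, fail to reject H0.


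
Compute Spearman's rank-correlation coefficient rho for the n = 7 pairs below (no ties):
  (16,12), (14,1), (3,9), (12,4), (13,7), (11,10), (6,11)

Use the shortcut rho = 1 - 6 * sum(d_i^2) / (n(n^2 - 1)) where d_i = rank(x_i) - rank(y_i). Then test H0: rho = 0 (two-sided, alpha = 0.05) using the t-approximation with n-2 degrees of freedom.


Step 1: Rank x and y separately (midranks; no ties here).
rank(x): 16->7, 14->6, 3->1, 12->4, 13->5, 11->3, 6->2
rank(y): 12->7, 1->1, 9->4, 4->2, 7->3, 10->5, 11->6
Step 2: d_i = R_x(i) - R_y(i); compute d_i^2.
  (7-7)^2=0, (6-1)^2=25, (1-4)^2=9, (4-2)^2=4, (5-3)^2=4, (3-5)^2=4, (2-6)^2=16
sum(d^2) = 62.
Step 3: rho = 1 - 6*62 / (7*(7^2 - 1)) = 1 - 372/336 = -0.107143.
Step 4: Under H0, t = rho * sqrt((n-2)/(1-rho^2)) = -0.2410 ~ t(5).
Step 5: Two-sided p-value from the t-distribution with 5 df = 0.819151.
Step 6: alpha = 0.05. fail to reject H0.

rho = -0.1071, p = 0.819151, fail to reject H0 at alpha = 0.05.


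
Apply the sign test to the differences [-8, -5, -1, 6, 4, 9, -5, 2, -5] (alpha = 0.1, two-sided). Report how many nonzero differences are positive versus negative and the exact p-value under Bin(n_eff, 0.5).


Step 1: Discard zero differences. Original n = 9; n_eff = number of nonzero differences = 9.
Nonzero differences (with sign): -8, -5, -1, +6, +4, +9, -5, +2, -5
Step 2: Count signs: positive = 4, negative = 5.
Step 3: Under H0: P(positive) = 0.5, so the number of positives S ~ Bin(9, 0.5).
Step 4: Two-sided exact p-value = sum of Bin(9,0.5) probabilities at or below the observed probability = 1.000000.
Step 5: alpha = 0.1. fail to reject H0.

n_eff = 9, pos = 4, neg = 5, p = 1.000000, fail to reject H0.


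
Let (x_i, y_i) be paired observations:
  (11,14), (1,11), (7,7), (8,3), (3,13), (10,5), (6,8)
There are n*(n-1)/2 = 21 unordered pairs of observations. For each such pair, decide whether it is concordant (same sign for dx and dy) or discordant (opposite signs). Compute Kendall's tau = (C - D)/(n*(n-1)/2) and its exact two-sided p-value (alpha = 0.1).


Step 1: Enumerate the 21 unordered pairs (i,j) with i<j and classify each by sign(x_j-x_i) * sign(y_j-y_i).
  (1,2):dx=-10,dy=-3->C; (1,3):dx=-4,dy=-7->C; (1,4):dx=-3,dy=-11->C; (1,5):dx=-8,dy=-1->C
  (1,6):dx=-1,dy=-9->C; (1,7):dx=-5,dy=-6->C; (2,3):dx=+6,dy=-4->D; (2,4):dx=+7,dy=-8->D
  (2,5):dx=+2,dy=+2->C; (2,6):dx=+9,dy=-6->D; (2,7):dx=+5,dy=-3->D; (3,4):dx=+1,dy=-4->D
  (3,5):dx=-4,dy=+6->D; (3,6):dx=+3,dy=-2->D; (3,7):dx=-1,dy=+1->D; (4,5):dx=-5,dy=+10->D
  (4,6):dx=+2,dy=+2->C; (4,7):dx=-2,dy=+5->D; (5,6):dx=+7,dy=-8->D; (5,7):dx=+3,dy=-5->D
  (6,7):dx=-4,dy=+3->D
Step 2: C = 8, D = 13, total pairs = 21.
Step 3: tau = (C - D)/(n(n-1)/2) = (8 - 13)/21 = -0.238095.
Step 4: Exact two-sided p-value (enumerate n! = 5040 permutations of y under H0): p = 0.561905.
Step 5: alpha = 0.1. fail to reject H0.

tau_b = -0.2381 (C=8, D=13), p = 0.561905, fail to reject H0.


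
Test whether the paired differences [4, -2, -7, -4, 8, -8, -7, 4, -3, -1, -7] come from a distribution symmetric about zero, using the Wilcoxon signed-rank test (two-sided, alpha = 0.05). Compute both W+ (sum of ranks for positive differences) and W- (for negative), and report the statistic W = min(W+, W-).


Step 1: Drop any zero differences (none here) and take |d_i|.
|d| = [4, 2, 7, 4, 8, 8, 7, 4, 3, 1, 7]
Step 2: Midrank |d_i| (ties get averaged ranks).
ranks: |4|->5, |2|->2, |7|->8, |4|->5, |8|->10.5, |8|->10.5, |7|->8, |4|->5, |3|->3, |1|->1, |7|->8
Step 3: Attach original signs; sum ranks with positive sign and with negative sign.
W+ = 5 + 10.5 + 5 = 20.5
W- = 2 + 8 + 5 + 10.5 + 8 + 3 + 1 + 8 = 45.5
(Check: W+ + W- = 66 should equal n(n+1)/2 = 66.)
Step 4: Test statistic W = min(W+, W-) = 20.5.
Step 5: Ties in |d|, so use the tie-corrected normal approximation.
        E[W] = n(n+1)/4 = 11*12/4 = 33.
        Tie groups: |d|=4 (t=3), |d|=7 (t=3), |d|=8 (t=2); sum(t^3 - t) = 54.
        Var[W] = n(n+1)(2n+1)/24 - sum(t^3-t)/48 = 3036/24 - 54/48 = 125.375.
        z = (W - E[W]) / sqrt(Var[W]) = (20.5 - 33) / 11.1971 = -1.1164.
        Two-sided p = 2*Phi(z) = 0.264268.
Step 6: alpha = 0.05. fail to reject H0.

W+ = 20.5, W- = 45.5, W = min = 20.5, p = 0.264268, fail to reject H0.


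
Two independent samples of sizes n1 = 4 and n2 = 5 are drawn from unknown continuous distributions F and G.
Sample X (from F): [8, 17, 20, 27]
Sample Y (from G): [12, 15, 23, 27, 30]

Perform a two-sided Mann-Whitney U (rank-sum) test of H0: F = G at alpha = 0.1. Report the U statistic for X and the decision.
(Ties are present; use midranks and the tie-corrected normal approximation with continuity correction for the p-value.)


Step 1: Combine and sort all 9 observations; assign midranks.
sorted (value, group): (8,X), (12,Y), (15,Y), (17,X), (20,X), (23,Y), (27,X), (27,Y), (30,Y)
ranks: 8->1, 12->2, 15->3, 17->4, 20->5, 23->6, 27->7.5, 27->7.5, 30->9
Step 2: Rank sum for X: R1 = 1 + 4 + 5 + 7.5 = 17.5.
Step 3: U_X = R1 - n1(n1+1)/2 = 17.5 - 4*5/2 = 17.5 - 10 = 7.5.
       U_Y = n1*n2 - U_X = 20 - 7.5 = 12.5.
Step 4: Ties are present, so use the tie-corrected normal approximation (with continuity correction) for the p-value.
Step 5: p-value = 0.622753; compare to alpha = 0.1. fail to reject H0.

U_X = 7.5, p = 0.622753, fail to reject H0 at alpha = 0.1.


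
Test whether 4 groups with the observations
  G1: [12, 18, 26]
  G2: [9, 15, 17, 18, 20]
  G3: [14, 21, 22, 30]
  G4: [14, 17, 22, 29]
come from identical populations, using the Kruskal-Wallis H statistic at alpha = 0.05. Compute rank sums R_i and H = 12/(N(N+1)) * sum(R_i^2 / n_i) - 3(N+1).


Step 1: Combine all N = 16 observations and assign midranks.
sorted (value, group, rank): (9,G2,1), (12,G1,2), (14,G3,3.5), (14,G4,3.5), (15,G2,5), (17,G2,6.5), (17,G4,6.5), (18,G1,8.5), (18,G2,8.5), (20,G2,10), (21,G3,11), (22,G3,12.5), (22,G4,12.5), (26,G1,14), (29,G4,15), (30,G3,16)
Step 2: Sum ranks within each group.
R_1 = 24.5 (n_1 = 3)
R_2 = 31 (n_2 = 5)
R_3 = 43 (n_3 = 4)
R_4 = 37.5 (n_4 = 4)
Step 3: H = 12/(N(N+1)) * sum(R_i^2/n_i) - 3(N+1)
     = 12/(16*17) * (24.5^2/3 + 31^2/5 + 43^2/4 + 37.5^2/4) - 3*17
     = 0.044118 * 1206.1 - 51
     = 2.210110.
Step 4: Ties present; correction factor C = 1 - 24/(16^3 - 16) = 0.994118. Corrected H = 2.210110 / 0.994118 = 2.223188.
Step 5: Under H0, H ~ chi^2(3); p-value = 0.527396.
Step 6: alpha = 0.05. fail to reject H0.

H = 2.2232, df = 3, p = 0.527396, fail to reject H0.


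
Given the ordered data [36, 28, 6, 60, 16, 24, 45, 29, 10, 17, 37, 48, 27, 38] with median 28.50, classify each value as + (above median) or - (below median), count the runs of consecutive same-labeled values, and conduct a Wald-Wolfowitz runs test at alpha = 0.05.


Step 1: Compute median = 28.50; label A = above, B = below.
Labels in order: ABBABBAABBAABA  (n_A = 7, n_B = 7)
Step 2: Count runs R = 9.
Step 3: Under H0 (random ordering), E[R] = 2*n_A*n_B/(n_A+n_B) + 1 = 2*7*7/14 + 1 = 8.0000.
        Var[R] = 2*n_A*n_B*(2*n_A*n_B - n_A - n_B) / ((n_A+n_B)^2 * (n_A+n_B-1)) = 8232/2548 = 3.2308.
        SD[R] = 1.7974.
Step 4: Continuity-corrected z = (R - 0.5 - E[R]) / SD[R] = (9 - 0.5 - 8.0000) / 1.7974 = 0.2782.
Step 5: Two-sided p-value via normal approximation = 2*(1 - Phi(|z|)) = 0.780879.
Step 6: alpha = 0.05. fail to reject H0.

R = 9, z = 0.2782, p = 0.780879, fail to reject H0.


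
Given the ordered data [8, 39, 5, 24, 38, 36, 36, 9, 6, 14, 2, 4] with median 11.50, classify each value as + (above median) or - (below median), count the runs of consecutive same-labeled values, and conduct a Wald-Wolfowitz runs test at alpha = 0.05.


Step 1: Compute median = 11.50; label A = above, B = below.
Labels in order: BABAAAABBABB  (n_A = 6, n_B = 6)
Step 2: Count runs R = 7.
Step 3: Under H0 (random ordering), E[R] = 2*n_A*n_B/(n_A+n_B) + 1 = 2*6*6/12 + 1 = 7.0000.
        Var[R] = 2*n_A*n_B*(2*n_A*n_B - n_A - n_B) / ((n_A+n_B)^2 * (n_A+n_B-1)) = 4320/1584 = 2.7273.
        SD[R] = 1.6514.
Step 4: R = E[R], so z = 0 with no continuity correction.
Step 5: Two-sided p-value via normal approximation = 2*(1 - Phi(|z|)) = 1.000000.
Step 6: alpha = 0.05. fail to reject H0.

R = 7, z = 0.0000, p = 1.000000, fail to reject H0.


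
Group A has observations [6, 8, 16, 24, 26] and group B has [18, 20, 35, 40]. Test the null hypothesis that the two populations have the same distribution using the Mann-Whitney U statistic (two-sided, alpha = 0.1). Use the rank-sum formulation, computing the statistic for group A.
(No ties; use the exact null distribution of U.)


Step 1: Combine and sort all 9 observations; assign midranks.
sorted (value, group): (6,X), (8,X), (16,X), (18,Y), (20,Y), (24,X), (26,X), (35,Y), (40,Y)
ranks: 6->1, 8->2, 16->3, 18->4, 20->5, 24->6, 26->7, 35->8, 40->9
Step 2: Rank sum for X: R1 = 1 + 2 + 3 + 6 + 7 = 19.
Step 3: U_X = R1 - n1(n1+1)/2 = 19 - 5*6/2 = 19 - 15 = 4.
       U_Y = n1*n2 - U_X = 20 - 4 = 16.
Step 4: No ties, so the exact null distribution of U (based on enumerating the C(9,5) = 126 equally likely rank assignments) gives the two-sided p-value.
Step 5: p-value = 0.190476; compare to alpha = 0.1. fail to reject H0.

U_X = 4, p = 0.190476, fail to reject H0 at alpha = 0.1.


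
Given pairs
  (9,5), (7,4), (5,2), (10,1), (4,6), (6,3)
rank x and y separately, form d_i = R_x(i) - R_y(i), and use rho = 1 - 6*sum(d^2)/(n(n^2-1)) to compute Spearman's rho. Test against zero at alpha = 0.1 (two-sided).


Step 1: Rank x and y separately (midranks; no ties here).
rank(x): 9->5, 7->4, 5->2, 10->6, 4->1, 6->3
rank(y): 5->5, 4->4, 2->2, 1->1, 6->6, 3->3
Step 2: d_i = R_x(i) - R_y(i); compute d_i^2.
  (5-5)^2=0, (4-4)^2=0, (2-2)^2=0, (6-1)^2=25, (1-6)^2=25, (3-3)^2=0
sum(d^2) = 50.
Step 3: rho = 1 - 6*50 / (6*(6^2 - 1)) = 1 - 300/210 = -0.428571.
Step 4: Under H0, t = rho * sqrt((n-2)/(1-rho^2)) = -0.9487 ~ t(4).
Step 5: Two-sided p-value from the t-distribution with 4 df = 0.396501.
Step 6: alpha = 0.1. fail to reject H0.

rho = -0.4286, p = 0.396501, fail to reject H0 at alpha = 0.1.


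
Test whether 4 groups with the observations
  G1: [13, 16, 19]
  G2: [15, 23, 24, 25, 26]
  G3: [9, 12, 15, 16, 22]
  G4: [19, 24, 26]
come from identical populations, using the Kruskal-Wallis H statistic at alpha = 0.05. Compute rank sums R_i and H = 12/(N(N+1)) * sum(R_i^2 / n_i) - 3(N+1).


Step 1: Combine all N = 16 observations and assign midranks.
sorted (value, group, rank): (9,G3,1), (12,G3,2), (13,G1,3), (15,G2,4.5), (15,G3,4.5), (16,G1,6.5), (16,G3,6.5), (19,G1,8.5), (19,G4,8.5), (22,G3,10), (23,G2,11), (24,G2,12.5), (24,G4,12.5), (25,G2,14), (26,G2,15.5), (26,G4,15.5)
Step 2: Sum ranks within each group.
R_1 = 18 (n_1 = 3)
R_2 = 57.5 (n_2 = 5)
R_3 = 24 (n_3 = 5)
R_4 = 36.5 (n_4 = 3)
Step 3: H = 12/(N(N+1)) * sum(R_i^2/n_i) - 3(N+1)
     = 12/(16*17) * (18^2/3 + 57.5^2/5 + 24^2/5 + 36.5^2/3) - 3*17
     = 0.044118 * 1328.53 - 51
     = 7.611765.
Step 4: Ties present; correction factor C = 1 - 30/(16^3 - 16) = 0.992647. Corrected H = 7.611765 / 0.992647 = 7.668148.
Step 5: Under H0, H ~ chi^2(3); p-value = 0.053392.
Step 6: alpha = 0.05. fail to reject H0.

H = 7.6681, df = 3, p = 0.053392, fail to reject H0.


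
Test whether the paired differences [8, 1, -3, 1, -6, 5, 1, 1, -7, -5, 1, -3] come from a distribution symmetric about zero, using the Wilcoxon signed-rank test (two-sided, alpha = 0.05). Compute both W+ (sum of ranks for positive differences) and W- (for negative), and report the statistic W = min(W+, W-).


Step 1: Drop any zero differences (none here) and take |d_i|.
|d| = [8, 1, 3, 1, 6, 5, 1, 1, 7, 5, 1, 3]
Step 2: Midrank |d_i| (ties get averaged ranks).
ranks: |8|->12, |1|->3, |3|->6.5, |1|->3, |6|->10, |5|->8.5, |1|->3, |1|->3, |7|->11, |5|->8.5, |1|->3, |3|->6.5
Step 3: Attach original signs; sum ranks with positive sign and with negative sign.
W+ = 12 + 3 + 3 + 8.5 + 3 + 3 + 3 = 35.5
W- = 6.5 + 10 + 11 + 8.5 + 6.5 = 42.5
(Check: W+ + W- = 78 should equal n(n+1)/2 = 78.)
Step 4: Test statistic W = min(W+, W-) = 35.5.
Step 5: Ties in |d|, so use the tie-corrected normal approximation.
        E[W] = n(n+1)/4 = 12*13/4 = 39.
        Tie groups: |d|=1 (t=5), |d|=3 (t=2), |d|=5 (t=2); sum(t^3 - t) = 132.
        Var[W] = n(n+1)(2n+1)/24 - sum(t^3-t)/48 = 3900/24 - 132/48 = 159.75.
        z = (W - E[W]) / sqrt(Var[W]) = (35.5 - 39) / 12.6392 = -0.2769.
        Two-sided p = 2*Phi(z) = 0.781845.
Step 6: alpha = 0.05. fail to reject H0.

W+ = 35.5, W- = 42.5, W = min = 35.5, p = 0.781845, fail to reject H0.


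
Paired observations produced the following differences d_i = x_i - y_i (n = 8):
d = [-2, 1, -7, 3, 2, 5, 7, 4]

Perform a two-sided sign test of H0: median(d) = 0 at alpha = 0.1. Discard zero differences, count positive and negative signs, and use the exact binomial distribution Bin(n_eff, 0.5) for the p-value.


Step 1: Discard zero differences. Original n = 8; n_eff = number of nonzero differences = 8.
Nonzero differences (with sign): -2, +1, -7, +3, +2, +5, +7, +4
Step 2: Count signs: positive = 6, negative = 2.
Step 3: Under H0: P(positive) = 0.5, so the number of positives S ~ Bin(8, 0.5).
Step 4: Two-sided exact p-value = sum of Bin(8,0.5) probabilities at or below the observed probability = 0.289062.
Step 5: alpha = 0.1. fail to reject H0.

n_eff = 8, pos = 6, neg = 2, p = 0.289062, fail to reject H0.


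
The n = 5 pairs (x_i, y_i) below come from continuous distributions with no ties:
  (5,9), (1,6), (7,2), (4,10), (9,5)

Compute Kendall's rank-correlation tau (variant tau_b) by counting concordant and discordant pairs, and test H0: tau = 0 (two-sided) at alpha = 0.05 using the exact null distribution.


Step 1: Enumerate the 10 unordered pairs (i,j) with i<j and classify each by sign(x_j-x_i) * sign(y_j-y_i).
  (1,2):dx=-4,dy=-3->C; (1,3):dx=+2,dy=-7->D; (1,4):dx=-1,dy=+1->D; (1,5):dx=+4,dy=-4->D
  (2,3):dx=+6,dy=-4->D; (2,4):dx=+3,dy=+4->C; (2,5):dx=+8,dy=-1->D; (3,4):dx=-3,dy=+8->D
  (3,5):dx=+2,dy=+3->C; (4,5):dx=+5,dy=-5->D
Step 2: C = 3, D = 7, total pairs = 10.
Step 3: tau = (C - D)/(n(n-1)/2) = (3 - 7)/10 = -0.400000.
Step 4: Exact two-sided p-value (enumerate n! = 120 permutations of y under H0): p = 0.483333.
Step 5: alpha = 0.05. fail to reject H0.

tau_b = -0.4000 (C=3, D=7), p = 0.483333, fail to reject H0.


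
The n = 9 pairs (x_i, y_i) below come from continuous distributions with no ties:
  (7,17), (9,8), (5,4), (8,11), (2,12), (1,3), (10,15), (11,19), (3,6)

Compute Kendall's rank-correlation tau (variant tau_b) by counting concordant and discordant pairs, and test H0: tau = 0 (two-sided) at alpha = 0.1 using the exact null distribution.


Step 1: Enumerate the 36 unordered pairs (i,j) with i<j and classify each by sign(x_j-x_i) * sign(y_j-y_i).
  (1,2):dx=+2,dy=-9->D; (1,3):dx=-2,dy=-13->C; (1,4):dx=+1,dy=-6->D; (1,5):dx=-5,dy=-5->C
  (1,6):dx=-6,dy=-14->C; (1,7):dx=+3,dy=-2->D; (1,8):dx=+4,dy=+2->C; (1,9):dx=-4,dy=-11->C
  (2,3):dx=-4,dy=-4->C; (2,4):dx=-1,dy=+3->D; (2,5):dx=-7,dy=+4->D; (2,6):dx=-8,dy=-5->C
  (2,7):dx=+1,dy=+7->C; (2,8):dx=+2,dy=+11->C; (2,9):dx=-6,dy=-2->C; (3,4):dx=+3,dy=+7->C
  (3,5):dx=-3,dy=+8->D; (3,6):dx=-4,dy=-1->C; (3,7):dx=+5,dy=+11->C; (3,8):dx=+6,dy=+15->C
  (3,9):dx=-2,dy=+2->D; (4,5):dx=-6,dy=+1->D; (4,6):dx=-7,dy=-8->C; (4,7):dx=+2,dy=+4->C
  (4,8):dx=+3,dy=+8->C; (4,9):dx=-5,dy=-5->C; (5,6):dx=-1,dy=-9->C; (5,7):dx=+8,dy=+3->C
  (5,8):dx=+9,dy=+7->C; (5,9):dx=+1,dy=-6->D; (6,7):dx=+9,dy=+12->C; (6,8):dx=+10,dy=+16->C
  (6,9):dx=+2,dy=+3->C; (7,8):dx=+1,dy=+4->C; (7,9):dx=-7,dy=-9->C; (8,9):dx=-8,dy=-13->C
Step 2: C = 27, D = 9, total pairs = 36.
Step 3: tau = (C - D)/(n(n-1)/2) = (27 - 9)/36 = 0.500000.
Step 4: Exact two-sided p-value (enumerate n! = 362880 permutations of y under H0): p = 0.075176.
Step 5: alpha = 0.1. reject H0.

tau_b = 0.5000 (C=27, D=9), p = 0.075176, reject H0.


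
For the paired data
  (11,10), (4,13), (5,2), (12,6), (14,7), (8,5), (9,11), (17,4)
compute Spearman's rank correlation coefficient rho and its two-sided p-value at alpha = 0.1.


Step 1: Rank x and y separately (midranks; no ties here).
rank(x): 11->5, 4->1, 5->2, 12->6, 14->7, 8->3, 9->4, 17->8
rank(y): 10->6, 13->8, 2->1, 6->4, 7->5, 5->3, 11->7, 4->2
Step 2: d_i = R_x(i) - R_y(i); compute d_i^2.
  (5-6)^2=1, (1-8)^2=49, (2-1)^2=1, (6-4)^2=4, (7-5)^2=4, (3-3)^2=0, (4-7)^2=9, (8-2)^2=36
sum(d^2) = 104.
Step 3: rho = 1 - 6*104 / (8*(8^2 - 1)) = 1 - 624/504 = -0.238095.
Step 4: Under H0, t = rho * sqrt((n-2)/(1-rho^2)) = -0.6005 ~ t(6).
Step 5: Two-sided p-value from the t-distribution with 6 df = 0.570156.
Step 6: alpha = 0.1. fail to reject H0.

rho = -0.2381, p = 0.570156, fail to reject H0 at alpha = 0.1.


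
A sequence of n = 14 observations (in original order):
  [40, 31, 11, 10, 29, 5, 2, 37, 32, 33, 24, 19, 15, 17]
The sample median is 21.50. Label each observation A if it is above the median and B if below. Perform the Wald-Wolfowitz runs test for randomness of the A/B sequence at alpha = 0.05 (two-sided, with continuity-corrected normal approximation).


Step 1: Compute median = 21.50; label A = above, B = below.
Labels in order: AABBABBAAAABBB  (n_A = 7, n_B = 7)
Step 2: Count runs R = 6.
Step 3: Under H0 (random ordering), E[R] = 2*n_A*n_B/(n_A+n_B) + 1 = 2*7*7/14 + 1 = 8.0000.
        Var[R] = 2*n_A*n_B*(2*n_A*n_B - n_A - n_B) / ((n_A+n_B)^2 * (n_A+n_B-1)) = 8232/2548 = 3.2308.
        SD[R] = 1.7974.
Step 4: Continuity-corrected z = (R + 0.5 - E[R]) / SD[R] = (6 + 0.5 - 8.0000) / 1.7974 = -0.8345.
Step 5: Two-sided p-value via normal approximation = 2*(1 - Phi(|z|)) = 0.403986.
Step 6: alpha = 0.05. fail to reject H0.

R = 6, z = -0.8345, p = 0.403986, fail to reject H0.


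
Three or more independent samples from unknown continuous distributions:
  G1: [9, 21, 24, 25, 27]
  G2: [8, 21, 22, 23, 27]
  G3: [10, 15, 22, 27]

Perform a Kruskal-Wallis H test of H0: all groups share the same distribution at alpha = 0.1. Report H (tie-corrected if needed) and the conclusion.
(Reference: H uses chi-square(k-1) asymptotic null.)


Step 1: Combine all N = 14 observations and assign midranks.
sorted (value, group, rank): (8,G2,1), (9,G1,2), (10,G3,3), (15,G3,4), (21,G1,5.5), (21,G2,5.5), (22,G2,7.5), (22,G3,7.5), (23,G2,9), (24,G1,10), (25,G1,11), (27,G1,13), (27,G2,13), (27,G3,13)
Step 2: Sum ranks within each group.
R_1 = 41.5 (n_1 = 5)
R_2 = 36 (n_2 = 5)
R_3 = 27.5 (n_3 = 4)
Step 3: H = 12/(N(N+1)) * sum(R_i^2/n_i) - 3(N+1)
     = 12/(14*15) * (41.5^2/5 + 36^2/5 + 27.5^2/4) - 3*15
     = 0.057143 * 792.712 - 45
     = 0.297857.
Step 4: Ties present; correction factor C = 1 - 36/(14^3 - 14) = 0.986813. Corrected H = 0.297857 / 0.986813 = 0.301837.
Step 5: Under H0, H ~ chi^2(2); p-value = 0.859918.
Step 6: alpha = 0.1. fail to reject H0.

H = 0.3018, df = 2, p = 0.859918, fail to reject H0.


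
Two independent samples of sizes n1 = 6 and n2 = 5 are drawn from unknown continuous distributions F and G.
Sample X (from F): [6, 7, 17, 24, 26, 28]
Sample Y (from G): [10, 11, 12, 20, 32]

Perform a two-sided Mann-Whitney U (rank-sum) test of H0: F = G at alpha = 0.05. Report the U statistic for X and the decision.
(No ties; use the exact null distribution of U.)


Step 1: Combine and sort all 11 observations; assign midranks.
sorted (value, group): (6,X), (7,X), (10,Y), (11,Y), (12,Y), (17,X), (20,Y), (24,X), (26,X), (28,X), (32,Y)
ranks: 6->1, 7->2, 10->3, 11->4, 12->5, 17->6, 20->7, 24->8, 26->9, 28->10, 32->11
Step 2: Rank sum for X: R1 = 1 + 2 + 6 + 8 + 9 + 10 = 36.
Step 3: U_X = R1 - n1(n1+1)/2 = 36 - 6*7/2 = 36 - 21 = 15.
       U_Y = n1*n2 - U_X = 30 - 15 = 15.
Step 4: No ties, so the exact null distribution of U (based on enumerating the C(11,6) = 462 equally likely rank assignments) gives the two-sided p-value.
Step 5: p-value = 1.000000; compare to alpha = 0.05. fail to reject H0.

U_X = 15, p = 1.000000, fail to reject H0 at alpha = 0.05.


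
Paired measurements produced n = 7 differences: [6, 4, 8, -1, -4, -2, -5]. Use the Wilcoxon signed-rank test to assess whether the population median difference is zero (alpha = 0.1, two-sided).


Step 1: Drop any zero differences (none here) and take |d_i|.
|d| = [6, 4, 8, 1, 4, 2, 5]
Step 2: Midrank |d_i| (ties get averaged ranks).
ranks: |6|->6, |4|->3.5, |8|->7, |1|->1, |4|->3.5, |2|->2, |5|->5
Step 3: Attach original signs; sum ranks with positive sign and with negative sign.
W+ = 6 + 3.5 + 7 = 16.5
W- = 1 + 3.5 + 2 + 5 = 11.5
(Check: W+ + W- = 28 should equal n(n+1)/2 = 28.)
Step 4: Test statistic W = min(W+, W-) = 11.5.
Step 5: Ties in |d|, so use the tie-corrected normal approximation.
        E[W] = n(n+1)/4 = 7*8/4 = 14.
        Tie groups: |d|=4 (t=2); sum(t^3 - t) = 6.
        Var[W] = n(n+1)(2n+1)/24 - sum(t^3-t)/48 = 840/24 - 6/48 = 34.875.
        z = (W - E[W]) / sqrt(Var[W]) = (11.5 - 14) / 5.9055 = -0.4233.
        Two-sided p = 2*Phi(z) = 0.672052.
Step 6: alpha = 0.1. fail to reject H0.

W+ = 16.5, W- = 11.5, W = min = 11.5, p = 0.672052, fail to reject H0.


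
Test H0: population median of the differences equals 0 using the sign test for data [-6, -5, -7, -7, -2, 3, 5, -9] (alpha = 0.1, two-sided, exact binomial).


Step 1: Discard zero differences. Original n = 8; n_eff = number of nonzero differences = 8.
Nonzero differences (with sign): -6, -5, -7, -7, -2, +3, +5, -9
Step 2: Count signs: positive = 2, negative = 6.
Step 3: Under H0: P(positive) = 0.5, so the number of positives S ~ Bin(8, 0.5).
Step 4: Two-sided exact p-value = sum of Bin(8,0.5) probabilities at or below the observed probability = 0.289062.
Step 5: alpha = 0.1. fail to reject H0.

n_eff = 8, pos = 2, neg = 6, p = 0.289062, fail to reject H0.


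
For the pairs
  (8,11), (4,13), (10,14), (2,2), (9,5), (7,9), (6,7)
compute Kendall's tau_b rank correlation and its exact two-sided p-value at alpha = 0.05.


Step 1: Enumerate the 21 unordered pairs (i,j) with i<j and classify each by sign(x_j-x_i) * sign(y_j-y_i).
  (1,2):dx=-4,dy=+2->D; (1,3):dx=+2,dy=+3->C; (1,4):dx=-6,dy=-9->C; (1,5):dx=+1,dy=-6->D
  (1,6):dx=-1,dy=-2->C; (1,7):dx=-2,dy=-4->C; (2,3):dx=+6,dy=+1->C; (2,4):dx=-2,dy=-11->C
  (2,5):dx=+5,dy=-8->D; (2,6):dx=+3,dy=-4->D; (2,7):dx=+2,dy=-6->D; (3,4):dx=-8,dy=-12->C
  (3,5):dx=-1,dy=-9->C; (3,6):dx=-3,dy=-5->C; (3,7):dx=-4,dy=-7->C; (4,5):dx=+7,dy=+3->C
  (4,6):dx=+5,dy=+7->C; (4,7):dx=+4,dy=+5->C; (5,6):dx=-2,dy=+4->D; (5,7):dx=-3,dy=+2->D
  (6,7):dx=-1,dy=-2->C
Step 2: C = 14, D = 7, total pairs = 21.
Step 3: tau = (C - D)/(n(n-1)/2) = (14 - 7)/21 = 0.333333.
Step 4: Exact two-sided p-value (enumerate n! = 5040 permutations of y under H0): p = 0.381349.
Step 5: alpha = 0.05. fail to reject H0.

tau_b = 0.3333 (C=14, D=7), p = 0.381349, fail to reject H0.


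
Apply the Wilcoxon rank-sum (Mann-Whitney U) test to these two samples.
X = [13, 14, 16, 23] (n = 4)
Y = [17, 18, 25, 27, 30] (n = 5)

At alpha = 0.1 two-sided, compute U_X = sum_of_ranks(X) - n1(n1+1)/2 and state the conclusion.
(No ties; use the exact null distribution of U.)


Step 1: Combine and sort all 9 observations; assign midranks.
sorted (value, group): (13,X), (14,X), (16,X), (17,Y), (18,Y), (23,X), (25,Y), (27,Y), (30,Y)
ranks: 13->1, 14->2, 16->3, 17->4, 18->5, 23->6, 25->7, 27->8, 30->9
Step 2: Rank sum for X: R1 = 1 + 2 + 3 + 6 = 12.
Step 3: U_X = R1 - n1(n1+1)/2 = 12 - 4*5/2 = 12 - 10 = 2.
       U_Y = n1*n2 - U_X = 20 - 2 = 18.
Step 4: No ties, so the exact null distribution of U (based on enumerating the C(9,4) = 126 equally likely rank assignments) gives the two-sided p-value.
Step 5: p-value = 0.063492; compare to alpha = 0.1. reject H0.

U_X = 2, p = 0.063492, reject H0 at alpha = 0.1.


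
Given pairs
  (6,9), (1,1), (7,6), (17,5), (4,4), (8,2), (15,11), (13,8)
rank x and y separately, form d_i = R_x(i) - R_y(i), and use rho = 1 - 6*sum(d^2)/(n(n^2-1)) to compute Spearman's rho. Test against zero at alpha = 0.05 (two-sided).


Step 1: Rank x and y separately (midranks; no ties here).
rank(x): 6->3, 1->1, 7->4, 17->8, 4->2, 8->5, 15->7, 13->6
rank(y): 9->7, 1->1, 6->5, 5->4, 4->3, 2->2, 11->8, 8->6
Step 2: d_i = R_x(i) - R_y(i); compute d_i^2.
  (3-7)^2=16, (1-1)^2=0, (4-5)^2=1, (8-4)^2=16, (2-3)^2=1, (5-2)^2=9, (7-8)^2=1, (6-6)^2=0
sum(d^2) = 44.
Step 3: rho = 1 - 6*44 / (8*(8^2 - 1)) = 1 - 264/504 = 0.476190.
Step 4: Under H0, t = rho * sqrt((n-2)/(1-rho^2)) = 1.3265 ~ t(6).
Step 5: Two-sided p-value from the t-distribution with 6 df = 0.232936.
Step 6: alpha = 0.05. fail to reject H0.

rho = 0.4762, p = 0.232936, fail to reject H0 at alpha = 0.05.


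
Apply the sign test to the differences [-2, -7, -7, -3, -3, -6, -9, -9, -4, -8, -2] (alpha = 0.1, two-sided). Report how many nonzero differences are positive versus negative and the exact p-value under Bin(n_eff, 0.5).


Step 1: Discard zero differences. Original n = 11; n_eff = number of nonzero differences = 11.
Nonzero differences (with sign): -2, -7, -7, -3, -3, -6, -9, -9, -4, -8, -2
Step 2: Count signs: positive = 0, negative = 11.
Step 3: Under H0: P(positive) = 0.5, so the number of positives S ~ Bin(11, 0.5).
Step 4: Two-sided exact p-value = sum of Bin(11,0.5) probabilities at or below the observed probability = 0.000977.
Step 5: alpha = 0.1. reject H0.

n_eff = 11, pos = 0, neg = 11, p = 0.000977, reject H0.


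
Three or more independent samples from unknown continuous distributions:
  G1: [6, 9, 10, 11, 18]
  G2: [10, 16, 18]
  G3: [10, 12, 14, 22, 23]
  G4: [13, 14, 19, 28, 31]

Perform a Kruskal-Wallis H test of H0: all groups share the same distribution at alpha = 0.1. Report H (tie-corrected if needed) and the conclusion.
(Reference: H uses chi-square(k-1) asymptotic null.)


Step 1: Combine all N = 18 observations and assign midranks.
sorted (value, group, rank): (6,G1,1), (9,G1,2), (10,G1,4), (10,G2,4), (10,G3,4), (11,G1,6), (12,G3,7), (13,G4,8), (14,G3,9.5), (14,G4,9.5), (16,G2,11), (18,G1,12.5), (18,G2,12.5), (19,G4,14), (22,G3,15), (23,G3,16), (28,G4,17), (31,G4,18)
Step 2: Sum ranks within each group.
R_1 = 25.5 (n_1 = 5)
R_2 = 27.5 (n_2 = 3)
R_3 = 51.5 (n_3 = 5)
R_4 = 66.5 (n_4 = 5)
Step 3: H = 12/(N(N+1)) * sum(R_i^2/n_i) - 3(N+1)
     = 12/(18*19) * (25.5^2/5 + 27.5^2/3 + 51.5^2/5 + 66.5^2/5) - 3*19
     = 0.035088 * 1797.03 - 57
     = 6.053801.
Step 4: Ties present; correction factor C = 1 - 36/(18^3 - 18) = 0.993808. Corrected H = 6.053801 / 0.993808 = 6.091520.
Step 5: Under H0, H ~ chi^2(3); p-value = 0.107242.
Step 6: alpha = 0.1. fail to reject H0.

H = 6.0915, df = 3, p = 0.107242, fail to reject H0.


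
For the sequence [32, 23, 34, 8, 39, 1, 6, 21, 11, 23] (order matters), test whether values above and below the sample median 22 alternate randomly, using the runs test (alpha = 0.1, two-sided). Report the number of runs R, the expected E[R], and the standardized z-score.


Step 1: Compute median = 22; label A = above, B = below.
Labels in order: AAABABBBBA  (n_A = 5, n_B = 5)
Step 2: Count runs R = 5.
Step 3: Under H0 (random ordering), E[R] = 2*n_A*n_B/(n_A+n_B) + 1 = 2*5*5/10 + 1 = 6.0000.
        Var[R] = 2*n_A*n_B*(2*n_A*n_B - n_A - n_B) / ((n_A+n_B)^2 * (n_A+n_B-1)) = 2000/900 = 2.2222.
        SD[R] = 1.4907.
Step 4: Continuity-corrected z = (R + 0.5 - E[R]) / SD[R] = (5 + 0.5 - 6.0000) / 1.4907 = -0.3354.
Step 5: Two-sided p-value via normal approximation = 2*(1 - Phi(|z|)) = 0.737316.
Step 6: alpha = 0.1. fail to reject H0.

R = 5, z = -0.3354, p = 0.737316, fail to reject H0.


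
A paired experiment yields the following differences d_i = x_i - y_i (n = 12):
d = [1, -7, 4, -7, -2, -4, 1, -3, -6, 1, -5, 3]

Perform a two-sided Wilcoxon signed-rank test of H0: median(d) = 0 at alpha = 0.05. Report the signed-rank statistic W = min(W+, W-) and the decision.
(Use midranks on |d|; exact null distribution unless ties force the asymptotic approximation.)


Step 1: Drop any zero differences (none here) and take |d_i|.
|d| = [1, 7, 4, 7, 2, 4, 1, 3, 6, 1, 5, 3]
Step 2: Midrank |d_i| (ties get averaged ranks).
ranks: |1|->2, |7|->11.5, |4|->7.5, |7|->11.5, |2|->4, |4|->7.5, |1|->2, |3|->5.5, |6|->10, |1|->2, |5|->9, |3|->5.5
Step 3: Attach original signs; sum ranks with positive sign and with negative sign.
W+ = 2 + 7.5 + 2 + 2 + 5.5 = 19
W- = 11.5 + 11.5 + 4 + 7.5 + 5.5 + 10 + 9 = 59
(Check: W+ + W- = 78 should equal n(n+1)/2 = 78.)
Step 4: Test statistic W = min(W+, W-) = 19.
Step 5: Ties in |d|, so use the tie-corrected normal approximation.
        E[W] = n(n+1)/4 = 12*13/4 = 39.
        Tie groups: |d|=1 (t=3), |d|=3 (t=2), |d|=4 (t=2), |d|=7 (t=2); sum(t^3 - t) = 42.
        Var[W] = n(n+1)(2n+1)/24 - sum(t^3-t)/48 = 3900/24 - 42/48 = 161.625.
        z = (W - E[W]) / sqrt(Var[W]) = (19 - 39) / 12.7132 = -1.5732.
        Two-sided p = 2*Phi(z) = 0.115679.
Step 6: alpha = 0.05. fail to reject H0.

W+ = 19, W- = 59, W = min = 19, p = 0.115679, fail to reject H0.


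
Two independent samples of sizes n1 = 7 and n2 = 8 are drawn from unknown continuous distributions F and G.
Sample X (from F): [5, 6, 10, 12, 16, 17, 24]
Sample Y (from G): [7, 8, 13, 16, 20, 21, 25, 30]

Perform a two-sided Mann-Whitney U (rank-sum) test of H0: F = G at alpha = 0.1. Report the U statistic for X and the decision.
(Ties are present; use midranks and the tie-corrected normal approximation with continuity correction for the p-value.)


Step 1: Combine and sort all 15 observations; assign midranks.
sorted (value, group): (5,X), (6,X), (7,Y), (8,Y), (10,X), (12,X), (13,Y), (16,X), (16,Y), (17,X), (20,Y), (21,Y), (24,X), (25,Y), (30,Y)
ranks: 5->1, 6->2, 7->3, 8->4, 10->5, 12->6, 13->7, 16->8.5, 16->8.5, 17->10, 20->11, 21->12, 24->13, 25->14, 30->15
Step 2: Rank sum for X: R1 = 1 + 2 + 5 + 6 + 8.5 + 10 + 13 = 45.5.
Step 3: U_X = R1 - n1(n1+1)/2 = 45.5 - 7*8/2 = 45.5 - 28 = 17.5.
       U_Y = n1*n2 - U_X = 56 - 17.5 = 38.5.
Step 4: Ties are present, so use the tie-corrected normal approximation (with continuity correction) for the p-value.
Step 5: p-value = 0.246738; compare to alpha = 0.1. fail to reject H0.

U_X = 17.5, p = 0.246738, fail to reject H0 at alpha = 0.1.


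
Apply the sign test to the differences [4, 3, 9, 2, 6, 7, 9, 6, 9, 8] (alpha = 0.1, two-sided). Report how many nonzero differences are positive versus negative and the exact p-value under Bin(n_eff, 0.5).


Step 1: Discard zero differences. Original n = 10; n_eff = number of nonzero differences = 10.
Nonzero differences (with sign): +4, +3, +9, +2, +6, +7, +9, +6, +9, +8
Step 2: Count signs: positive = 10, negative = 0.
Step 3: Under H0: P(positive) = 0.5, so the number of positives S ~ Bin(10, 0.5).
Step 4: Two-sided exact p-value = sum of Bin(10,0.5) probabilities at or below the observed probability = 0.001953.
Step 5: alpha = 0.1. reject H0.

n_eff = 10, pos = 10, neg = 0, p = 0.001953, reject H0.


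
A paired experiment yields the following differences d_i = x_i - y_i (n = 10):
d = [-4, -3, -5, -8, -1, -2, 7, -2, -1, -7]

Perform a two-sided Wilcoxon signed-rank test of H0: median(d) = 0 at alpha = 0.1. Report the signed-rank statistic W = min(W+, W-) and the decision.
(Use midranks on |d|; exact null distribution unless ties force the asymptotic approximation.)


Step 1: Drop any zero differences (none here) and take |d_i|.
|d| = [4, 3, 5, 8, 1, 2, 7, 2, 1, 7]
Step 2: Midrank |d_i| (ties get averaged ranks).
ranks: |4|->6, |3|->5, |5|->7, |8|->10, |1|->1.5, |2|->3.5, |7|->8.5, |2|->3.5, |1|->1.5, |7|->8.5
Step 3: Attach original signs; sum ranks with positive sign and with negative sign.
W+ = 8.5 = 8.5
W- = 6 + 5 + 7 + 10 + 1.5 + 3.5 + 3.5 + 1.5 + 8.5 = 46.5
(Check: W+ + W- = 55 should equal n(n+1)/2 = 55.)
Step 4: Test statistic W = min(W+, W-) = 8.5.
Step 5: Ties in |d|, so use the tie-corrected normal approximation.
        E[W] = n(n+1)/4 = 10*11/4 = 27.5.
        Tie groups: |d|=1 (t=2), |d|=2 (t=2), |d|=7 (t=2); sum(t^3 - t) = 18.
        Var[W] = n(n+1)(2n+1)/24 - sum(t^3-t)/48 = 2310/24 - 18/48 = 95.875.
        z = (W - E[W]) / sqrt(Var[W]) = (8.5 - 27.5) / 9.7916 = -1.9404.
        Two-sided p = 2*Phi(z) = 0.052326.
Step 6: alpha = 0.1. reject H0.

W+ = 8.5, W- = 46.5, W = min = 8.5, p = 0.052326, reject H0.


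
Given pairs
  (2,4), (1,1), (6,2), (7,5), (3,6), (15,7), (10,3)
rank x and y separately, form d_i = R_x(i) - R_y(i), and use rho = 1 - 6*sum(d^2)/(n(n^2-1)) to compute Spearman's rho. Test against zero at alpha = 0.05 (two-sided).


Step 1: Rank x and y separately (midranks; no ties here).
rank(x): 2->2, 1->1, 6->4, 7->5, 3->3, 15->7, 10->6
rank(y): 4->4, 1->1, 2->2, 5->5, 6->6, 7->7, 3->3
Step 2: d_i = R_x(i) - R_y(i); compute d_i^2.
  (2-4)^2=4, (1-1)^2=0, (4-2)^2=4, (5-5)^2=0, (3-6)^2=9, (7-7)^2=0, (6-3)^2=9
sum(d^2) = 26.
Step 3: rho = 1 - 6*26 / (7*(7^2 - 1)) = 1 - 156/336 = 0.535714.
Step 4: Under H0, t = rho * sqrt((n-2)/(1-rho^2)) = 1.4186 ~ t(5).
Step 5: Two-sided p-value from the t-distribution with 5 df = 0.215217.
Step 6: alpha = 0.05. fail to reject H0.

rho = 0.5357, p = 0.215217, fail to reject H0 at alpha = 0.05.


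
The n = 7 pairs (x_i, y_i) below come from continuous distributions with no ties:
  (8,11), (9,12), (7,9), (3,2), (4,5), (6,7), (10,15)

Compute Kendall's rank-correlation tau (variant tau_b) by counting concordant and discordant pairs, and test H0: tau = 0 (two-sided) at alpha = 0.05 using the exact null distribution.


Step 1: Enumerate the 21 unordered pairs (i,j) with i<j and classify each by sign(x_j-x_i) * sign(y_j-y_i).
  (1,2):dx=+1,dy=+1->C; (1,3):dx=-1,dy=-2->C; (1,4):dx=-5,dy=-9->C; (1,5):dx=-4,dy=-6->C
  (1,6):dx=-2,dy=-4->C; (1,7):dx=+2,dy=+4->C; (2,3):dx=-2,dy=-3->C; (2,4):dx=-6,dy=-10->C
  (2,5):dx=-5,dy=-7->C; (2,6):dx=-3,dy=-5->C; (2,7):dx=+1,dy=+3->C; (3,4):dx=-4,dy=-7->C
  (3,5):dx=-3,dy=-4->C; (3,6):dx=-1,dy=-2->C; (3,7):dx=+3,dy=+6->C; (4,5):dx=+1,dy=+3->C
  (4,6):dx=+3,dy=+5->C; (4,7):dx=+7,dy=+13->C; (5,6):dx=+2,dy=+2->C; (5,7):dx=+6,dy=+10->C
  (6,7):dx=+4,dy=+8->C
Step 2: C = 21, D = 0, total pairs = 21.
Step 3: tau = (C - D)/(n(n-1)/2) = (21 - 0)/21 = 1.000000.
Step 4: Exact two-sided p-value (enumerate n! = 5040 permutations of y under H0): p = 0.000397.
Step 5: alpha = 0.05. reject H0.

tau_b = 1.0000 (C=21, D=0), p = 0.000397, reject H0.


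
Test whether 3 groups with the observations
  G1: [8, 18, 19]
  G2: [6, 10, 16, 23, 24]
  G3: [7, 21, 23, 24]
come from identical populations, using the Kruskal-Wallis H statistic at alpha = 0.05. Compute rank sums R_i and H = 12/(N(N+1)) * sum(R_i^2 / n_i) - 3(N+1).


Step 1: Combine all N = 12 observations and assign midranks.
sorted (value, group, rank): (6,G2,1), (7,G3,2), (8,G1,3), (10,G2,4), (16,G2,5), (18,G1,6), (19,G1,7), (21,G3,8), (23,G2,9.5), (23,G3,9.5), (24,G2,11.5), (24,G3,11.5)
Step 2: Sum ranks within each group.
R_1 = 16 (n_1 = 3)
R_2 = 31 (n_2 = 5)
R_3 = 31 (n_3 = 4)
Step 3: H = 12/(N(N+1)) * sum(R_i^2/n_i) - 3(N+1)
     = 12/(12*13) * (16^2/3 + 31^2/5 + 31^2/4) - 3*13
     = 0.076923 * 517.783 - 39
     = 0.829487.
Step 4: Ties present; correction factor C = 1 - 12/(12^3 - 12) = 0.993007. Corrected H = 0.829487 / 0.993007 = 0.835329.
Step 5: Under H0, H ~ chi^2(2); p-value = 0.658583.
Step 6: alpha = 0.05. fail to reject H0.

H = 0.8353, df = 2, p = 0.658583, fail to reject H0.


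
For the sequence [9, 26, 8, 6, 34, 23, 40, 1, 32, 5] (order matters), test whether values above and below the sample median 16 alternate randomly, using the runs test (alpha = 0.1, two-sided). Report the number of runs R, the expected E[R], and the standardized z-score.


Step 1: Compute median = 16; label A = above, B = below.
Labels in order: BABBAAABAB  (n_A = 5, n_B = 5)
Step 2: Count runs R = 7.
Step 3: Under H0 (random ordering), E[R] = 2*n_A*n_B/(n_A+n_B) + 1 = 2*5*5/10 + 1 = 6.0000.
        Var[R] = 2*n_A*n_B*(2*n_A*n_B - n_A - n_B) / ((n_A+n_B)^2 * (n_A+n_B-1)) = 2000/900 = 2.2222.
        SD[R] = 1.4907.
Step 4: Continuity-corrected z = (R - 0.5 - E[R]) / SD[R] = (7 - 0.5 - 6.0000) / 1.4907 = 0.3354.
Step 5: Two-sided p-value via normal approximation = 2*(1 - Phi(|z|)) = 0.737316.
Step 6: alpha = 0.1. fail to reject H0.

R = 7, z = 0.3354, p = 0.737316, fail to reject H0.


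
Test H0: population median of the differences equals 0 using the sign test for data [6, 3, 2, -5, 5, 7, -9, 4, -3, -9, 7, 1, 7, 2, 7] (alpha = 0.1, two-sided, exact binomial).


Step 1: Discard zero differences. Original n = 15; n_eff = number of nonzero differences = 15.
Nonzero differences (with sign): +6, +3, +2, -5, +5, +7, -9, +4, -3, -9, +7, +1, +7, +2, +7
Step 2: Count signs: positive = 11, negative = 4.
Step 3: Under H0: P(positive) = 0.5, so the number of positives S ~ Bin(15, 0.5).
Step 4: Two-sided exact p-value = sum of Bin(15,0.5) probabilities at or below the observed probability = 0.118469.
Step 5: alpha = 0.1. fail to reject H0.

n_eff = 15, pos = 11, neg = 4, p = 0.118469, fail to reject H0.


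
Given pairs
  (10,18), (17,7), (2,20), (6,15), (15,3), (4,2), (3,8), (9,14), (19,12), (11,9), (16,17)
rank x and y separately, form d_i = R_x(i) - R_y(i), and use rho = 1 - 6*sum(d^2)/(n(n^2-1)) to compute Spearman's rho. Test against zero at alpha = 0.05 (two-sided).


Step 1: Rank x and y separately (midranks; no ties here).
rank(x): 10->6, 17->10, 2->1, 6->4, 15->8, 4->3, 3->2, 9->5, 19->11, 11->7, 16->9
rank(y): 18->10, 7->3, 20->11, 15->8, 3->2, 2->1, 8->4, 14->7, 12->6, 9->5, 17->9
Step 2: d_i = R_x(i) - R_y(i); compute d_i^2.
  (6-10)^2=16, (10-3)^2=49, (1-11)^2=100, (4-8)^2=16, (8-2)^2=36, (3-1)^2=4, (2-4)^2=4, (5-7)^2=4, (11-6)^2=25, (7-5)^2=4, (9-9)^2=0
sum(d^2) = 258.
Step 3: rho = 1 - 6*258 / (11*(11^2 - 1)) = 1 - 1548/1320 = -0.172727.
Step 4: Under H0, t = rho * sqrt((n-2)/(1-rho^2)) = -0.5261 ~ t(9).
Step 5: Two-sided p-value from the t-distribution with 9 df = 0.611542.
Step 6: alpha = 0.05. fail to reject H0.

rho = -0.1727, p = 0.611542, fail to reject H0 at alpha = 0.05.
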